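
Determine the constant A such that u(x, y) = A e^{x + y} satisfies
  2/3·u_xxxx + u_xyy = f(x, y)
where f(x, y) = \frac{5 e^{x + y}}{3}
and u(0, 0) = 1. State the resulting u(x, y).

Substitute the ansatz u = A e^{x + y} into the left-hand side.
Derivatives of the ansatz:
  u_xxxx = A e^{x} e^{y}
  u_xyy = A e^{x} e^{y}
Term by term:
  2/3·u_xxxx = \frac{2 A e^{x} e^{y}}{3}
  u_xyy = A e^{x} e^{y}
So the left-hand side equals
  \frac{5 A e^{x} e^{y}}{3}
This must equal f(x, y) identically; expanded, f = \frac{5 e^{x} e^{y}}{3}.
Matching coefficients of the independent functions:
  [e^{x} e^{y}]:  \frac{5 A}{3} = \frac{5}{3}
Solving: A = 1.
Check against the point condition:
  u(0, 0) = 1  ⟹  A = 1  ✓
Hence u(x, y) = e^{x + y}.

Answer: u(x, y) = e^{x + y}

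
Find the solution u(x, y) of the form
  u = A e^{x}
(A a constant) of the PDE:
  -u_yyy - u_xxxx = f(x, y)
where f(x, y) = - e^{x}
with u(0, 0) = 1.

Answer: u(x, y) = e^{x}

Derivation:
Substitute the ansatz u = A e^{x} into the left-hand side.
Derivatives of the ansatz:
  u_yyy = 0
  u_xxxx = A e^{x}
Term by term:
  -u_yyy = 0
  -u_xxxx = - A e^{x}
So the left-hand side equals
  - A e^{x}
This must equal f(x, y) = - e^{x} identically.
Matching coefficients of the independent functions:
  [e^{x}]:  - A = -1
Solving: A = 1.
Check against the point condition:
  u(0, 0) = 1  ⟹  A = 1  ✓
Hence u(x, y) = e^{x}.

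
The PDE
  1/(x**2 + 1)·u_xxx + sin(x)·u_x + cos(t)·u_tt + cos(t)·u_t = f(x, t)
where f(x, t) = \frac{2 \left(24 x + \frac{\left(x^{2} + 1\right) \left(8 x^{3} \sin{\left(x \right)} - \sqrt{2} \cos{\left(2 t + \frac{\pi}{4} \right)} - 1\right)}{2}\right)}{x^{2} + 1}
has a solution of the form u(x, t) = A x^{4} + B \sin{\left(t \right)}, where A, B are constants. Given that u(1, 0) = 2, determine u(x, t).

Substitute the ansatz u = A x^{4} + B \sin{\left(t \right)} into the left-hand side.
Derivatives of the ansatz:
  u_xxx = 24 A x
  u_x = 4 A x^{3}
  u_tt = - B \sin{\left(t \right)}
  u_t = B \cos{\left(t \right)}
Term by term:
  1/(x**2 + 1)·u_xxx = \frac{24 A x}{x^{2} + 1}
  sin(x)·u_x = 4 A x^{3} \sin{\left(x \right)}
  cos(t)·u_tt = - B \sin{\left(t \right)} \cos{\left(t \right)}
  cos(t)·u_t = B \cos^{2}{\left(t \right)}
So the left-hand side equals
  4 A x^{3} \sin{\left(x \right)} + \frac{24 A x}{x^{2} + 1} - B \sin{\left(t \right)} \cos{\left(t \right)} + B \cos^{2}{\left(t \right)}
This must equal f(x, t) identically; expanded, f = 8 x^{3} \sin{\left(x \right)} + \frac{48 x}{x^{2} + 1} + 2 \sin{\left(t \right)} \cos{\left(t \right)} - 2 \cos^{2}{\left(t \right)}.
Matching coefficients of the independent functions:
  [\frac{x}{x^{2} + 1}]:  24 A = 48
  [x^{3} \sin{\left(x \right)}]:  4 A = 8
  [\sin{\left(t \right)} \cos{\left(t \right)}]:  - B = 2
  [\cos^{2}{\left(t \right)}]:  B = -2
Solving: A = 2, B = -2.
Check against the point condition:
  u(1, 0) = 2  ⟹  A = 2  ✓
Hence u(x, t) = 2 x^{4} - 2 \sin{\left(t \right)}.

Answer: u(x, t) = 2 x^{4} - 2 \sin{\left(t \right)}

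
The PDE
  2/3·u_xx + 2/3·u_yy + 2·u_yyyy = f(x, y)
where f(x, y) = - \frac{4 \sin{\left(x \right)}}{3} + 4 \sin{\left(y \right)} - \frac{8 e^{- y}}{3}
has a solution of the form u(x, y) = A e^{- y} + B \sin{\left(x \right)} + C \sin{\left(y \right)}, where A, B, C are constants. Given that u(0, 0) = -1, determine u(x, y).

Substitute the ansatz u = A e^{- y} + B \sin{\left(x \right)} + C \sin{\left(y \right)} into the left-hand side.
Derivatives of the ansatz:
  u_xx = - B \sin{\left(x \right)}
  u_yy = A e^{- y} - C \sin{\left(y \right)}
  u_yyyy = A e^{- y} + C \sin{\left(y \right)}
Term by term:
  2/3·u_xx = - \frac{2 B \sin{\left(x \right)}}{3}
  2/3·u_yy = \frac{2 A e^{- y}}{3} - \frac{2 C \sin{\left(y \right)}}{3}
  2·u_yyyy = 2 A e^{- y} + 2 C \sin{\left(y \right)}
So the left-hand side equals
  \frac{8 A e^{- y}}{3} - \frac{2 B \sin{\left(x \right)}}{3} + \frac{4 C \sin{\left(y \right)}}{3}
This must equal f(x, y) = - \frac{4 \sin{\left(x \right)}}{3} + 4 \sin{\left(y \right)} - \frac{8 e^{- y}}{3} identically.
Matching coefficients of the independent functions:
  [e^{- y}]:  \frac{8 A}{3} = - \frac{8}{3}
  [\sin{\left(x \right)}]:  - \frac{2 B}{3} = - \frac{4}{3}
  [\sin{\left(y \right)}]:  \frac{4 C}{3} = 4
Solving: A = -1, B = 2, C = 3.
Check against the point condition:
  u(0, 0) = -1  ⟹  A = -1  ✓
Hence u(x, y) = 2 \sin{\left(x \right)} + 3 \sin{\left(y \right)} - e^{- y}.

Answer: u(x, y) = 2 \sin{\left(x \right)} + 3 \sin{\left(y \right)} - e^{- y}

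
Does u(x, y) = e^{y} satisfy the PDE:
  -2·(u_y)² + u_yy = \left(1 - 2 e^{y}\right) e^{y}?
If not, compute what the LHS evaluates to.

Evaluate each term of the left-hand side for u = e^{y}.
Derivatives:
  u_y = e^{y}
  u_yy = e^{y}
Terms:
  -2·(u_y)² = - 2 e^{2 y}
  u_yy = e^{y}
Sum: LHS = \left(1 - 2 e^{y}\right) e^{y}
This is exactly the given right-hand side, so u is a solution.

Answer: Yes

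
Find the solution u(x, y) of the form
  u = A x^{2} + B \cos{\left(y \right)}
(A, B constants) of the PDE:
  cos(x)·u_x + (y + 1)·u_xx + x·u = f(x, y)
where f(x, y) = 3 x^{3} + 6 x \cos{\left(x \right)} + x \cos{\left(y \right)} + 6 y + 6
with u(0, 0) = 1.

Substitute the ansatz u = A x^{2} + B \cos{\left(y \right)} into the left-hand side.
Derivatives of the ansatz:
  u_x = 2 A x
  u_xx = 2 A
Term by term:
  cos(x)·u_x = 2 A x \cos{\left(x \right)}
  (y + 1)·u_xx = 2 A y + 2 A
  x·u = A x^{3} + B x \cos{\left(y \right)}
So the left-hand side equals
  A x^{3} + 2 A x \cos{\left(x \right)} + 2 A y + 2 A + B x \cos{\left(y \right)}
This must equal f(x, y) = 3 x^{3} + 6 x \cos{\left(x \right)} + x \cos{\left(y \right)} + 6 y + 6 identically.
Matching coefficients of the independent functions:
  [constant term, y, x \cos{\left(x \right)}]:  2 A = 6
  [x^{3}]:  A = 3
  [x \cos{\left(y \right)}]:  B = 1
Solving: A = 3, B = 1.
Check against the point condition:
  u(0, 0) = 1  ⟹  B = 1  ✓
Hence u(x, y) = 3 x^{2} + \cos{\left(y \right)}.

Answer: u(x, y) = 3 x^{2} + \cos{\left(y \right)}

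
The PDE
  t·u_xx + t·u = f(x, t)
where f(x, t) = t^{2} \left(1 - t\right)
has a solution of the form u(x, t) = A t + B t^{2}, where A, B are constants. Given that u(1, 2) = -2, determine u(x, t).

Answer: u(x, t) = - t^{2} + t

Derivation:
Substitute the ansatz u = A t + B t^{2} into the left-hand side.
Derivatives of the ansatz:
  u_xx = 0
Term by term:
  t·u_xx = 0
  t·u = A t^{2} + B t^{3}
So the left-hand side equals
  A t^{2} + B t^{3}
This must equal f(x, t) = t^{2} \left(1 - t\right) identically.
Matching coefficients of the independent functions:
  [t^{2}]:  A = 1
  [t^{3}]:  B = -1
Solving: A = 1, B = -1.
Check against the point condition:
  u(1, 2) = -2  ⟹  2 A + 4 B = -2  ✓
Hence u(x, t) = - t^{2} + t.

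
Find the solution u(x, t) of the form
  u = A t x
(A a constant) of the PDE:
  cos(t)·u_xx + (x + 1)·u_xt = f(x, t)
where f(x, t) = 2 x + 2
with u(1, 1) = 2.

Substitute the ansatz u = A t x into the left-hand side.
Derivatives of the ansatz:
  u_xx = 0
  u_xt = A
Term by term:
  cos(t)·u_xx = 0
  (x + 1)·u_xt = A x + A
So the left-hand side equals
  A x + A
This must equal f(x, t) = 2 x + 2 identically.
Matching coefficients of the independent functions:
  [constant term, x]:  A = 2
Solving: A = 2.
Check against the point condition:
  u(1, 1) = 2  ⟹  A = 2  ✓
Hence u(x, t) = 2 t x.

Answer: u(x, t) = 2 t x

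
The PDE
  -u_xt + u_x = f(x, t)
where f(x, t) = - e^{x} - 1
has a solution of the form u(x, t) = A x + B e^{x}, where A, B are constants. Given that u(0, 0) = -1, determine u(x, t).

Substitute the ansatz u = A x + B e^{x} into the left-hand side.
Derivatives of the ansatz:
  u_xt = 0
  u_x = A + B e^{x}
Term by term:
  -u_xt = 0
  u_x = A + B e^{x}
So the left-hand side equals
  A + B e^{x}
This must equal f(x, t) = - e^{x} - 1 identically.
Matching coefficients of the independent functions:
  [constant term]:  A = -1
  [e^{x}]:  B = -1
Solving: A = -1, B = -1.
Check against the point condition:
  u(0, 0) = -1  ⟹  B = -1  ✓
Hence u(x, t) = - x - e^{x}.

Answer: u(x, t) = - x - e^{x}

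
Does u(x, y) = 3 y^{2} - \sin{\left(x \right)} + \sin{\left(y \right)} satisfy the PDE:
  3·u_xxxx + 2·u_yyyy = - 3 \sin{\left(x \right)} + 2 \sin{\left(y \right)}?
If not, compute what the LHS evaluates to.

Evaluate each term of the left-hand side for u = 3 y^{2} - \sin{\left(x \right)} + \sin{\left(y \right)}.
Derivatives:
  u_xxxx = - \sin{\left(x \right)}
  u_yyyy = \sin{\left(y \right)}
Terms:
  3·u_xxxx = - 3 \sin{\left(x \right)}
  2·u_yyyy = 2 \sin{\left(y \right)}
Sum: LHS = - 3 \sin{\left(x \right)} + 2 \sin{\left(y \right)}
This is exactly the given right-hand side, so u is a solution.

Answer: Yes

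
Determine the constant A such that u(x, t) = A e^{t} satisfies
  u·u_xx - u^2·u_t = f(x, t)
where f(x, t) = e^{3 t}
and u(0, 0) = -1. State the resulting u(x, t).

Substitute the ansatz u = A e^{t} into the left-hand side.
Derivatives of the ansatz:
  u_xx = 0
  u_t = A e^{t}
Term by term:
  u·u_xx = 0
  -u^2·u_t = - A^{3} e^{3 t}
So the left-hand side equals
  - A^{3} e^{3 t}
This must equal f(x, t) = e^{3 t} identically.
Matching coefficients of the independent functions:
  [e^{3 t}]:  - A^{3} = 1
Solving: A = -1.
Check against the point condition:
  u(0, 0) = -1  ⟹  A = -1  ✓
Hence u(x, t) = - e^{t}.

Answer: u(x, t) = - e^{t}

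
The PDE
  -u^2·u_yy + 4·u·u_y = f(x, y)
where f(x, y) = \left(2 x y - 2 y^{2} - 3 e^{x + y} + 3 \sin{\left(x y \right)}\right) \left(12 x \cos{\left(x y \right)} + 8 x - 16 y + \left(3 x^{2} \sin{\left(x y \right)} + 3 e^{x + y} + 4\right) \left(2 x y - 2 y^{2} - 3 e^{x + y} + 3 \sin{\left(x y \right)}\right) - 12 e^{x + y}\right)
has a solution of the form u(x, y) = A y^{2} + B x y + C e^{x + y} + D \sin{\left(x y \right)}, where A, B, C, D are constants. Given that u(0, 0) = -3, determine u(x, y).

Substitute the ansatz u = A y^{2} + B x y + C e^{x + y} + D \sin{\left(x y \right)} into the left-hand side.
Derivatives of the ansatz:
  u_yy = 2 A + C e^{x} e^{y} - D x^{2} \sin{\left(x y \right)}
  u_y = 2 A y + B x + C e^{x} e^{y} + D x \cos{\left(x y \right)}
Term by term:
  -u^2·u_yy = - 2 A^{3} y^{4} - 4 A^{2} B x y^{3} - A^{2} C y^{4} e^{x} e^{y} - 4 A^{2} C y^{2} e^{x} e^{y} + A^{2} D x^{2} y^{4} \sin{\left(x y \right)} - 4 A^{2} D y^{2} \sin{\left(x y \right)} - 2 A B^{2} x^{2} y^{2} - 2 A B C x y^{3} e^{x} e^{y} - 4 A B C x y e^{x} e^{y} + 2 A B D x^{3} y^{3} \sin{\left(x y \right)} - 4 A B D x y \sin{\left(x y \right)} - 2 A C^{2} y^{2} e^{2 x} e^{2 y} - 2 A C^{2} e^{2 x} e^{2 y} + 2 A C D x^{2} y^{2} e^{x} e^{y} \sin{\left(x y \right)} - 2 A C D y^{2} e^{x} e^{y} \sin{\left(x y \right)} - 4 A C D e^{x} e^{y} \sin{\left(x y \right)} + 2 A D^{2} x^{2} y^{2} \sin^{2}{\left(x y \right)} - 2 A D^{2} \sin^{2}{\left(x y \right)} - B^{2} C x^{2} y^{2} e^{x} e^{y} + B^{2} D x^{4} y^{2} \sin{\left(x y \right)} - 2 B C^{2} x y e^{2 x} e^{2 y} + 2 B C D x^{3} y e^{x} e^{y} \sin{\left(x y \right)} - 2 B C D x y e^{x} e^{y} \sin{\left(x y \right)} + 2 B D^{2} x^{3} y \sin^{2}{\left(x y \right)} - C^{3} e^{3 x} e^{3 y} + C^{2} D x^{2} e^{2 x} e^{2 y} \sin{\left(x y \right)} - 2 C^{2} D e^{2 x} e^{2 y} \sin{\left(x y \right)} + 2 C D^{2} x^{2} e^{x} e^{y} \sin^{2}{\left(x y \right)} - C D^{2} e^{x} e^{y} \sin^{2}{\left(x y \right)} + D^{3} x^{2} \sin^{3}{\left(x y \right)}
  4·u·u_y = 8 A^{2} y^{3} + 12 A B x y^{2} + 4 A C y^{2} e^{x} e^{y} + 8 A C y e^{x} e^{y} + 4 A D x y^{2} \cos{\left(x y \right)} + 8 A D y \sin{\left(x y \right)} + 4 B^{2} x^{2} y + 4 B C x y e^{x} e^{y} + 4 B C x e^{x} e^{y} + 4 B D x^{2} y \cos{\left(x y \right)} + 4 B D x \sin{\left(x y \right)} + 4 C^{2} e^{2 x} e^{2 y} + 4 C D x e^{x} e^{y} \cos{\left(x y \right)} + 4 C D e^{x} e^{y} \sin{\left(x y \right)} + 4 D^{2} x \sin{\left(x y \right)} \cos{\left(x y \right)}
Sum these and collect like terms in the independent variables.
This must equal f(x, y) identically; expanded, f = 12 x^{4} y^{2} \sin{\left(x y \right)} - 24 x^{3} y^{3} \sin{\left(x y \right)} - 36 x^{3} y e^{x} e^{y} \sin{\left(x y \right)} + 36 x^{3} y \sin^{2}{\left(x y \right)} + 12 x^{2} y^{4} \sin{\left(x y \right)} + 36 x^{2} y^{2} e^{x} e^{y} \sin{\left(x y \right)} + 12 x^{2} y^{2} e^{x} e^{y} - 36 x^{2} y^{2} \sin^{2}{\left(x y \right)} + 16 x^{2} y^{2} + 24 x^{2} y \cos{\left(x y \right)} + 16 x^{2} y + 27 x^{2} e^{2 x} e^{2 y} \sin{\left(x y \right)} - 54 x^{2} e^{x} e^{y} \sin^{2}{\left(x y \right)} + 27 x^{2} \sin^{3}{\left(x y \right)} - 24 x y^{3} e^{x} e^{y} - 32 x y^{3} - 24 x y^{2} \cos{\left(x y \right)} - 48 x y^{2} - 36 x y e^{2 x} e^{2 y} + 36 x y e^{x} e^{y} \sin{\left(x y \right)} - 72 x y e^{x} e^{y} + 48 x y \sin{\left(x y \right)} - 36 x e^{x} e^{y} \cos{\left(x y \right)} - 24 x e^{x} e^{y} + 36 x \sin{\left(x y \right)} \cos{\left(x y \right)} + 24 x \sin{\left(x y \right)} + 12 y^{4} e^{x} e^{y} + 16 y^{4} + 32 y^{3} + 36 y^{2} e^{2 x} e^{2 y} - 36 y^{2} e^{x} e^{y} \sin{\left(x y \right)} + 72 y^{2} e^{x} e^{y} - 48 y^{2} \sin{\left(x y \right)} + 48 y e^{x} e^{y} - 48 y \sin{\left(x y \right)} + 27 e^{3 x} e^{3 y} - 54 e^{2 x} e^{2 y} \sin{\left(x y \right)} + 72 e^{2 x} e^{2 y} + 27 e^{x} e^{y} \sin^{2}{\left(x y \right)} - 108 e^{x} e^{y} \sin{\left(x y \right)} + 36 \sin^{2}{\left(x y \right)}.
Matching coefficients of the independent functions:
(each divided by its leading coefficient; functions giving the same equation are listed together)
  [y^{3}]:  A^{2} - 4 = 0
  [y^{4}]:  A^{3} + 8 = 0
  [x y^{2}]:  A B + 4 = 0
  [x y^{3}]:  A^{2} B - 8 = 0
  [x \sin{\left(x y \right)}, x^{2} y \cos{\left(x y \right)}]:  B D - 6 = 0
  [x^{2} y]:  B^{2} - 4 = 0
  [x^{2} y^{2}]:  A B^{2} + 8 = 0
  [x^{2} \sin^{3}{\left(x y \right)}]:  D^{3} - 27 = 0
  [y \sin{\left(x y \right)}, x y^{2} \cos{\left(x y \right)}]:  A D + 6 = 0
  [y^{2} \sin{\left(x y \right)}, x^{2} y^{4} \sin{\left(x y \right)}]:  A^{2} D - 12 = 0
  [e^{2 x} e^{2 y}]:  A C^{2} - 2 C^{2} + 36 = 0
  [e^{3 x} e^{3 y}]:  C^{3} + 27 = 0
  [x y \sin{\left(x y \right)}, x^{3} y^{3} \sin{\left(x y \right)}]:  A B D + 12 = 0
  [x e^{x} e^{y}]:  B C + 6 = 0
  [x \sin{\left(x y \right)} \cos{\left(x y \right)}]:  D^{2} - 9 = 0
  [x^{2} y^{2} \sin^{2}{\left(x y \right)}, \sin^{2}{\left(x y \right)}]:  A D^{2} + 18 = 0
  [x^{3} y \sin^{2}{\left(x y \right)}]:  B D^{2} - 18 = 0
  [x^{4} y^{2} \sin{\left(x y \right)}]:  B^{2} D - 12 = 0
  [y e^{x} e^{y}]:  A C - 6 = 0
  [y^{2} e^{x} e^{y}]:  A^{2} C - A C + 18 = 0
  [y^{2} e^{2 x} e^{2 y}]:  A C^{2} + 18 = 0
  [y^{4} e^{x} e^{y}]:  A^{2} C + 12 = 0
  [e^{x} e^{y} \sin{\left(x y \right)}]:  A C D - C D - 27 = 0
  [e^{x} e^{y} \sin^{2}{\left(x y \right)}, x^{2} e^{x} e^{y} \sin^{2}{\left(x y \right)}]:  C D^{2} + 27 = 0
  [e^{2 x} e^{2 y} \sin{\left(x y \right)}, x^{2} e^{2 x} e^{2 y} \sin{\left(x y \right)}]:  C^{2} D - 27 = 0
  [x y e^{x} e^{y}]:  A B C - B C - 18 = 0
  [x y e^{2 x} e^{2 y}]:  B C^{2} - 18 = 0
  [x y^{3} e^{x} e^{y}]:  A B C - 12 = 0
  [x e^{x} e^{y} \cos{\left(x y \right)}]:  C D + 9 = 0
  [x^{2} y^{2} e^{x} e^{y}]:  B^{2} C + 12 = 0
  [y^{2} e^{x} e^{y} \sin{\left(x y \right)}, x^{2} y^{2} e^{x} e^{y} \sin{\left(x y \right)}]:  A C D - 18 = 0
  [x y e^{x} e^{y} \sin{\left(x y \right)}, x^{3} y e^{x} e^{y} \sin{\left(x y \right)}]:  B C D + 18 = 0
Solving: A = -2, B = 2, C = -3, D = 3.
Check against the point condition:
  u(0, 0) = -3  ⟹  C = -3  ✓
Hence u(x, y) = 2 x y - 2 y^{2} - 3 e^{x + y} + 3 \sin{\left(x y \right)}.

Answer: u(x, y) = 2 x y - 2 y^{2} - 3 e^{x + y} + 3 \sin{\left(x y \right)}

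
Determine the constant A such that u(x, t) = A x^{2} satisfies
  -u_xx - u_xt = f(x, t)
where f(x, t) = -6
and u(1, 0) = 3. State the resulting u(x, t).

Substitute the ansatz u = A x^{2} into the left-hand side.
Derivatives of the ansatz:
  u_xx = 2 A
  u_xt = 0
Term by term:
  -u_xx = - 2 A
  -u_xt = 0
So the left-hand side equals
  - 2 A
This must equal f(x, t) = -6 identically.
Matching coefficients of the independent functions:
  [constant term]:  - 2 A = -6
Solving: A = 3.
Check against the point condition:
  u(1, 0) = 3  ⟹  A = 3  ✓
Hence u(x, t) = 3 x^{2}.

Answer: u(x, t) = 3 x^{2}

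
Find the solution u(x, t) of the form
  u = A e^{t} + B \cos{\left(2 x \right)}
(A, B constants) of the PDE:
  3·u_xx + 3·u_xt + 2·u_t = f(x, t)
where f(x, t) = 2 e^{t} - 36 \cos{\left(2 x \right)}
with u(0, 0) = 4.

Substitute the ansatz u = A e^{t} + B \cos{\left(2 x \right)} into the left-hand side.
Derivatives of the ansatz:
  u_xx = - 4 B \cos{\left(2 x \right)}
  u_xt = 0
  u_t = A e^{t}
Term by term:
  3·u_xx = - 12 B \cos{\left(2 x \right)}
  3·u_xt = 0
  2·u_t = 2 A e^{t}
So the left-hand side equals
  2 A e^{t} - 12 B \cos{\left(2 x \right)}
This must equal f(x, t) = 2 e^{t} - 36 \cos{\left(2 x \right)} identically.
Matching coefficients of the independent functions:
  [e^{t}]:  2 A = 2
  [\cos{\left(2 x \right)}]:  - 12 B = -36
Solving: A = 1, B = 3.
Check against the point condition:
  u(0, 0) = 4  ⟹  A + B = 4  ✓
Hence u(x, t) = e^{t} + 3 \cos{\left(2 x \right)}.

Answer: u(x, t) = e^{t} + 3 \cos{\left(2 x \right)}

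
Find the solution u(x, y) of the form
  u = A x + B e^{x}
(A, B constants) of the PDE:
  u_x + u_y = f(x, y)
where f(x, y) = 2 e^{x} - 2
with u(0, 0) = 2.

Answer: u(x, y) = - 2 x + 2 e^{x}

Derivation:
Substitute the ansatz u = A x + B e^{x} into the left-hand side.
Derivatives of the ansatz:
  u_x = A + B e^{x}
  u_y = 0
Term by term:
  u_x = A + B e^{x}
  u_y = 0
So the left-hand side equals
  A + B e^{x}
This must equal f(x, y) = 2 e^{x} - 2 identically.
Matching coefficients of the independent functions:
  [constant term]:  A = -2
  [e^{x}]:  B = 2
Solving: A = -2, B = 2.
Check against the point condition:
  u(0, 0) = 2  ⟹  B = 2  ✓
Hence u(x, y) = - 2 x + 2 e^{x}.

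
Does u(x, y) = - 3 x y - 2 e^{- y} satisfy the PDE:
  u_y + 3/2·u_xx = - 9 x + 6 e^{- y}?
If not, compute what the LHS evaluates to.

Evaluate each term of the left-hand side for u = - 3 x y - 2 e^{- y}.
Derivatives:
  u_y = - 3 x + 2 e^{- y}
  u_xx = 0
Terms:
  u_y = - 3 x + 2 e^{- y}
  3/2·u_xx = 0
Sum: LHS = - 3 x + 2 e^{- y}
Given right-hand side: - 9 x + 6 e^{- y}. Difference LHS − RHS = 6 x - 4 e^{- y} ≠ 0, so u is not a solution.

Answer: No, the LHS evaluates to - 3 x + 2 e^{- y}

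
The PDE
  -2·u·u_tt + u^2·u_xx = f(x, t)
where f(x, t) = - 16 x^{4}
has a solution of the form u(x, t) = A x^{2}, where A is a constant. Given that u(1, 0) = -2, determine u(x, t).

Substitute the ansatz u = A x^{2} into the left-hand side.
Derivatives of the ansatz:
  u_tt = 0
  u_xx = 2 A
Term by term:
  -2·u·u_tt = 0
  u^2·u_xx = 2 A^{3} x^{4}
So the left-hand side equals
  2 A^{3} x^{4}
This must equal f(x, t) = - 16 x^{4} identically.
Matching coefficients of the independent functions:
  [x^{4}]:  2 A^{3} = -16
Solving: A = -2.
Check against the point condition:
  u(1, 0) = -2  ⟹  A = -2  ✓
Hence u(x, t) = - 2 x^{2}.

Answer: u(x, t) = - 2 x^{2}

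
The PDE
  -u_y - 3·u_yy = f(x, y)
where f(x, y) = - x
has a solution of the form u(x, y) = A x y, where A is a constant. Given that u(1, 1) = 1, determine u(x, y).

Answer: u(x, y) = x y

Derivation:
Substitute the ansatz u = A x y into the left-hand side.
Derivatives of the ansatz:
  u_y = A x
  u_yy = 0
Term by term:
  -u_y = - A x
  -3·u_yy = 0
So the left-hand side equals
  - A x
This must equal f(x, y) = - x identically.
Matching coefficients of the independent functions:
  [x]:  - A = -1
Solving: A = 1.
Check against the point condition:
  u(1, 1) = 1  ⟹  A = 1  ✓
Hence u(x, y) = x y.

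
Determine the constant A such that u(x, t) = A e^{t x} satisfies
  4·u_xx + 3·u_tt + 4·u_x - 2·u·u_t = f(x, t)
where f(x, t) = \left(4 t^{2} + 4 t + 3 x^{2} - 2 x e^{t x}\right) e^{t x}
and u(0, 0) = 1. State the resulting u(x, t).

Substitute the ansatz u = A e^{t x} into the left-hand side.
Derivatives of the ansatz:
  u_xx = A t^{2} e^{t x}
  u_tt = A x^{2} e^{t x}
  u_x = A t e^{t x}
  u_t = A x e^{t x}
Term by term:
  4·u_xx = 4 A t^{2} e^{t x}
  3·u_tt = 3 A x^{2} e^{t x}
  4·u_x = 4 A t e^{t x}
  -2·u·u_t = - 2 A^{2} x e^{2 t x}
So the left-hand side equals
  - 2 A^{2} x e^{2 t x} + 4 A t^{2} e^{t x} + 4 A t e^{t x} + 3 A x^{2} e^{t x}
This must equal f(x, t) identically; expanded, f = 4 t^{2} e^{t x} + 4 t e^{t x} + 3 x^{2} e^{t x} - 2 x e^{2 t x}.
Matching coefficients of the independent functions:
  [t e^{t x}, t^{2} e^{t x}]:  4 A = 4
  [x e^{2 t x}]:  - 2 A^{2} = -2
  [x^{2} e^{t x}]:  3 A = 3
Solving: A = 1.
Check against the point condition:
  u(0, 0) = 1  ⟹  A = 1  ✓
Hence u(x, t) = e^{t x}.

Answer: u(x, t) = e^{t x}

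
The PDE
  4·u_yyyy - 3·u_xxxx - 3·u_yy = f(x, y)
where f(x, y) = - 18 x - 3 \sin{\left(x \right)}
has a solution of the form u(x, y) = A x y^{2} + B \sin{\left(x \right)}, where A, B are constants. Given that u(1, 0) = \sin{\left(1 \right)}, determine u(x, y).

Substitute the ansatz u = A x y^{2} + B \sin{\left(x \right)} into the left-hand side.
Derivatives of the ansatz:
  u_yyyy = 0
  u_xxxx = B \sin{\left(x \right)}
  u_yy = 2 A x
Term by term:
  4·u_yyyy = 0
  -3·u_xxxx = - 3 B \sin{\left(x \right)}
  -3·u_yy = - 6 A x
So the left-hand side equals
  - 6 A x - 3 B \sin{\left(x \right)}
This must equal f(x, y) = - 18 x - 3 \sin{\left(x \right)} identically.
Matching coefficients of the independent functions:
  [x]:  - 6 A = -18
  [\sin{\left(x \right)}]:  - 3 B = -3
Solving: A = 3, B = 1.
Check against the point condition:
  u(1, 0) = \sin{\left(1 \right)}  ⟹  B \sin{\left(1 \right)} = \sin{\left(1 \right)}  ✓
Hence u(x, y) = 3 x y^{2} + \sin{\left(x \right)}.

Answer: u(x, y) = 3 x y^{2} + \sin{\left(x \right)}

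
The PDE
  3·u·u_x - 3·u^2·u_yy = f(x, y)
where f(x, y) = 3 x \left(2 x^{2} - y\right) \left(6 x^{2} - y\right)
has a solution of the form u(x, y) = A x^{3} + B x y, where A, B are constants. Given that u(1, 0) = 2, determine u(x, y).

Substitute the ansatz u = A x^{3} + B x y into the left-hand side.
Derivatives of the ansatz:
  u_x = 3 A x^{2} + B y
  u_yy = 0
Term by term:
  3·u·u_x = 9 A^{2} x^{5} + 12 A B x^{3} y + 3 B^{2} x y^{2}
  -3·u^2·u_yy = 0
So the left-hand side equals
  9 A^{2} x^{5} + 12 A B x^{3} y + 3 B^{2} x y^{2}
This must equal f(x, y) identically; expanded, f = 36 x^{5} - 24 x^{3} y + 3 x y^{2}.
Matching coefficients of the independent functions:
  [x^{5}]:  9 A^{2} = 36
  [x y^{2}]:  3 B^{2} = 3
  [x^{3} y]:  12 A B = -24
These equations allow (A, B) = (-2, 1) or (2, -1).
Impose the point condition(s):
  u(1, 0) = 2  ⟹  A = 2
Only A = 2, B = -1 satisfies everything.
Hence u(x, y) = 2 x^{3} - x y.

Answer: u(x, y) = 2 x^{3} - x y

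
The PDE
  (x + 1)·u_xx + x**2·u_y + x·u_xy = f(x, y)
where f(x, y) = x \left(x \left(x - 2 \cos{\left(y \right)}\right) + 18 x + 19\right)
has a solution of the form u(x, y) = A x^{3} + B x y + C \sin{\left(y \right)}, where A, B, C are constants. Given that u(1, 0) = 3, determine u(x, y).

Substitute the ansatz u = A x^{3} + B x y + C \sin{\left(y \right)} into the left-hand side.
Derivatives of the ansatz:
  u_xx = 6 A x
  u_y = B x + C \cos{\left(y \right)}
  u_xy = B
Term by term:
  (x + 1)·u_xx = 6 A x^{2} + 6 A x
  x**2·u_y = B x^{3} + C x^{2} \cos{\left(y \right)}
  x·u_xy = B x
So the left-hand side equals
  6 A x^{2} + 6 A x + B x^{3} + B x + C x^{2} \cos{\left(y \right)}
This must equal f(x, y) identically; expanded, f = x^{3} - 2 x^{2} \cos{\left(y \right)} + 18 x^{2} + 19 x.
Matching coefficients of the independent functions:
  [x]:  6 A + B = 19
  [x^{2}]:  6 A = 18
  [x^{3}]:  B = 1
  [x^{2} \cos{\left(y \right)}]:  C = -2
Solving: A = 3, B = 1, C = -2.
Check against the point condition:
  u(1, 0) = 3  ⟹  A = 3  ✓
Hence u(x, y) = 3 x^{3} + x y - 2 \sin{\left(y \right)}.

Answer: u(x, y) = 3 x^{3} + x y - 2 \sin{\left(y \right)}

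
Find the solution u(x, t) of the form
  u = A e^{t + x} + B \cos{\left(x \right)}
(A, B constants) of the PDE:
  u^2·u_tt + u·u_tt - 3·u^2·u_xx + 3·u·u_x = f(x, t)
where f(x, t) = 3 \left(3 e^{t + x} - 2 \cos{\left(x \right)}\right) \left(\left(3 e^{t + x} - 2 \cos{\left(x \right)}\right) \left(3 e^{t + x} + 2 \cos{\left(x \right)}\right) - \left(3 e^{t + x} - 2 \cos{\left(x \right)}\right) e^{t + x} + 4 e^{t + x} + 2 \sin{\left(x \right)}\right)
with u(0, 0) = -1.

Substitute the ansatz u = A e^{t + x} + B \cos{\left(x \right)} into the left-hand side.
Derivatives of the ansatz:
  u_tt = A e^{t} e^{x}
  u_xx = A e^{t} e^{x} - B \cos{\left(x \right)}
  u_x = A e^{t} e^{x} - B \sin{\left(x \right)}
Term by term:
  u^2·u_tt = A^{3} e^{3 t} e^{3 x} + 2 A^{2} B e^{2 t} e^{2 x} \cos{\left(x \right)} + A B^{2} e^{t} e^{x} \cos^{2}{\left(x \right)}
  u·u_tt = A^{2} e^{2 t} e^{2 x} + A B e^{t} e^{x} \cos{\left(x \right)}
  -3·u^2·u_xx = - 3 A^{3} e^{3 t} e^{3 x} - 3 A^{2} B e^{2 t} e^{2 x} \cos{\left(x \right)} + 3 A B^{2} e^{t} e^{x} \cos^{2}{\left(x \right)} + 3 B^{3} \cos^{3}{\left(x \right)}
  3·u·u_x = 3 A^{2} e^{2 t} e^{2 x} - 3 A B e^{t} e^{x} \sin{\left(x \right)} + 3 A B e^{t} e^{x} \cos{\left(x \right)} - 3 B^{2} \sin{\left(x \right)} \cos{\left(x \right)}
So the left-hand side equals
  - 2 A^{3} e^{3 t} e^{3 x} - A^{2} B e^{2 t} e^{2 x} \cos{\left(x \right)} + 4 A^{2} e^{2 t} e^{2 x} + 4 A B^{2} e^{t} e^{x} \cos^{2}{\left(x \right)} - 3 A B e^{t} e^{x} \sin{\left(x \right)} + 4 A B e^{t} e^{x} \cos{\left(x \right)} + 3 B^{3} \cos^{3}{\left(x \right)} - 3 B^{2} \sin{\left(x \right)} \cos{\left(x \right)}
This must equal f(x, t) identically; expanded, f = 54 e^{3 t} e^{3 x} - 18 e^{2 t} e^{2 x} \cos{\left(x \right)} + 36 e^{2 t} e^{2 x} + 18 e^{t} e^{x} \sin{\left(x \right)} - 48 e^{t} e^{x} \cos^{2}{\left(x \right)} - 24 e^{t} e^{x} \cos{\left(x \right)} - 12 \sin{\left(x \right)} \cos{\left(x \right)} + 24 \cos^{3}{\left(x \right)}.
Matching coefficients of the independent functions:
  [e^{2 t} e^{2 x}]:  4 A^{2} = 36
  [e^{3 t} e^{3 x}]:  - 2 A^{3} = 54
  [\sin{\left(x \right)} \cos{\left(x \right)}]:  - 3 B^{2} = -12
  [e^{t} e^{x} \sin{\left(x \right)}]:  - 3 A B = 18
  [e^{t} e^{x} \cos{\left(x \right)}]:  4 A B = -24
  [e^{t} e^{x} \cos^{2}{\left(x \right)}]:  4 A B^{2} = -48
  [e^{2 t} e^{2 x} \cos{\left(x \right)}]:  - A^{2} B = -18
  [\cos^{3}{\left(x \right)}]:  3 B^{3} = 24
Solving: A = -3, B = 2.
Check against the point condition:
  u(0, 0) = -1  ⟹  A + B = -1  ✓
Hence u(x, t) = - 3 e^{t + x} + 2 \cos{\left(x \right)}.

Answer: u(x, t) = - 3 e^{t + x} + 2 \cos{\left(x \right)}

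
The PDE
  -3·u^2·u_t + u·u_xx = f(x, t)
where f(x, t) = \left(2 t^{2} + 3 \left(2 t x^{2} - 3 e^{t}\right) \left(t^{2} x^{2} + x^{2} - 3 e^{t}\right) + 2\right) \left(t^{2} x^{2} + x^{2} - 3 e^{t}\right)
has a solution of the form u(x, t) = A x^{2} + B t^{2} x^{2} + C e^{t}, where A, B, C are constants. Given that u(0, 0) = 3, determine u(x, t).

Substitute the ansatz u = A x^{2} + B t^{2} x^{2} + C e^{t} into the left-hand side.
Derivatives of the ansatz:
  u_t = 2 B t x^{2} + C e^{t}
  u_xx = 2 A + 2 B t^{2}
Term by term:
  -3·u^2·u_t = - 6 A^{2} B t x^{6} - 3 A^{2} C x^{4} e^{t} - 12 A B^{2} t^{3} x^{6} - 6 A B C t^{2} x^{4} e^{t} - 12 A B C t x^{4} e^{t} - 6 A C^{2} x^{2} e^{2 t} - 6 B^{3} t^{5} x^{6} - 3 B^{2} C t^{4} x^{4} e^{t} - 12 B^{2} C t^{3} x^{4} e^{t} - 6 B C^{2} t^{2} x^{2} e^{2 t} - 6 B C^{2} t x^{2} e^{2 t} - 3 C^{3} e^{3 t}
  u·u_xx = 2 A^{2} x^{2} + 4 A B t^{2} x^{2} + 2 A C e^{t} + 2 B^{2} t^{4} x^{2} + 2 B C t^{2} e^{t}
So the left-hand side equals
  - 6 A^{2} B t x^{6} - 3 A^{2} C x^{4} e^{t} + 2 A^{2} x^{2} - 12 A B^{2} t^{3} x^{6} - 6 A B C t^{2} x^{4} e^{t} - 12 A B C t x^{4} e^{t} + 4 A B t^{2} x^{2} - 6 A C^{2} x^{2} e^{2 t} + 2 A C e^{t} - 6 B^{3} t^{5} x^{6} - 3 B^{2} C t^{4} x^{4} e^{t} - 12 B^{2} C t^{3} x^{4} e^{t} + 2 B^{2} t^{4} x^{2} - 6 B C^{2} t^{2} x^{2} e^{2 t} - 6 B C^{2} t x^{2} e^{2 t} + 2 B C t^{2} e^{t} - 3 C^{3} e^{3 t}
This must equal f(x, t) identically; expanded, f = 6 t^{5} x^{6} - 9 t^{4} x^{4} e^{t} + 2 t^{4} x^{2} + 12 t^{3} x^{6} - 36 t^{3} x^{4} e^{t} - 18 t^{2} x^{4} e^{t} + 54 t^{2} x^{2} e^{2 t} + 4 t^{2} x^{2} - 6 t^{2} e^{t} + 6 t x^{6} - 36 t x^{4} e^{t} + 54 t x^{2} e^{2 t} - 9 x^{4} e^{t} + 54 x^{2} e^{2 t} + 2 x^{2} - 81 e^{3 t} - 6 e^{t}.
Matching coefficients of the independent functions:
(each divided by its leading coefficient; functions giving the same equation are listed together)
  [x^{2}]:  A^{2} - 1 = 0
  [t x^{6}]:  A^{2} B + 1 = 0
  [t^{2} x^{2}]:  A B - 1 = 0
  [t^{2} e^{t}]:  B C + 3 = 0
  [t^{3} x^{6}]:  A B^{2} + 1 = 0
  [t^{4} x^{2}]:  B^{2} - 1 = 0
  [t^{5} x^{6}]:  B^{3} + 1 = 0
  [x^{2} e^{2 t}]:  A C^{2} + 9 = 0
  [x^{4} e^{t}]:  A^{2} C - 3 = 0
  [t x^{2} e^{2 t}, t^{2} x^{2} e^{2 t}]:  B C^{2} + 9 = 0
  [t x^{4} e^{t}, t^{2} x^{4} e^{t}]:  A B C - 3 = 0
  [t^{3} x^{4} e^{t}, t^{4} x^{4} e^{t}]:  B^{2} C - 3 = 0
  [e^{t}]:  A C + 3 = 0
  [e^{3 t}]:  C^{3} - 27 = 0
Solving: A = -1, B = -1, C = 3.
Check against the point condition:
  u(0, 0) = 3  ⟹  C = 3  ✓
Hence u(x, t) = - t^{2} x^{2} - x^{2} + 3 e^{t}.

Answer: u(x, t) = - t^{2} x^{2} - x^{2} + 3 e^{t}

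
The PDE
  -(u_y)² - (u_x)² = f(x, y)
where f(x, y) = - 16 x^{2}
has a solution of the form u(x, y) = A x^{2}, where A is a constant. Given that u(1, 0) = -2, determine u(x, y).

Substitute the ansatz u = A x^{2} into the left-hand side.
Derivatives of the ansatz:
  u_y = 0
  u_x = 2 A x
Term by term:
  -(u_y)² = 0
  -(u_x)² = - 4 A^{2} x^{2}
So the left-hand side equals
  - 4 A^{2} x^{2}
This must equal f(x, y) = - 16 x^{2} identically.
Matching coefficients of the independent functions:
  [x^{2}]:  - 4 A^{2} = -16
These equations allow (A) = (-2) or (2).
Impose the point condition(s):
  u(1, 0) = -2  ⟹  A = -2
Only A = -2 satisfies everything.
Hence u(x, y) = - 2 x^{2}.

Answer: u(x, y) = - 2 x^{2}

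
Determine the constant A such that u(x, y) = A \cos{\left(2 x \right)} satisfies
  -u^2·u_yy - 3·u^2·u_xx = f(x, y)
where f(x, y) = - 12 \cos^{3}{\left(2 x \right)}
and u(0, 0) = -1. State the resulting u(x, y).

Answer: u(x, y) = - \cos{\left(2 x \right)}

Derivation:
Substitute the ansatz u = A \cos{\left(2 x \right)} into the left-hand side.
Derivatives of the ansatz:
  u_yy = 0
  u_xx = - 4 A \cos{\left(2 x \right)}
Term by term:
  -u^2·u_yy = 0
  -3·u^2·u_xx = 12 A^{3} \cos^{3}{\left(2 x \right)}
So the left-hand side equals
  12 A^{3} \cos^{3}{\left(2 x \right)}
This must equal f(x, y) = - 12 \cos^{3}{\left(2 x \right)} identically.
Matching coefficients of the independent functions:
  [\cos^{3}{\left(2 x \right)}]:  12 A^{3} = -12
Solving: A = -1.
Check against the point condition:
  u(0, 0) = -1  ⟹  A = -1  ✓
Hence u(x, y) = - \cos{\left(2 x \right)}.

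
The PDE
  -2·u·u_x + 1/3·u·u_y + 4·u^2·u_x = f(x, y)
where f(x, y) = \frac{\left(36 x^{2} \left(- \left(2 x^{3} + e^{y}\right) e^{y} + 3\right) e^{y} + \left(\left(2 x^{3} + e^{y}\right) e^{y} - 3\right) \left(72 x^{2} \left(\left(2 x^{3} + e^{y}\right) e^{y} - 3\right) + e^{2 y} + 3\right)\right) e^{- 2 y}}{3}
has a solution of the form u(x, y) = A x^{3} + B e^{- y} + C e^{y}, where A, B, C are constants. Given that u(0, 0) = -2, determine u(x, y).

Answer: u(x, y) = 2 x^{3} + e^{y} - 3 e^{- y}

Derivation:
Substitute the ansatz u = A x^{3} + B e^{- y} + C e^{y} into the left-hand side.
Derivatives of the ansatz:
  u_x = 3 A x^{2}
  u_y = - B e^{- y} + C e^{y}
Term by term:
  -2·u·u_x = - 6 A^{2} x^{5} - 6 A B x^{2} e^{- y} - 6 A C x^{2} e^{y}
  1/3·u·u_y = - \frac{A B x^{3} e^{- y}}{3} + \frac{A C x^{3} e^{y}}{3} - \frac{B^{2} e^{- 2 y}}{3} + \frac{C^{2} e^{2 y}}{3}
  4·u^2·u_x = 12 A^{3} x^{8} + 24 A^{2} B x^{5} e^{- y} + 24 A^{2} C x^{5} e^{y} + 12 A B^{2} x^{2} e^{- 2 y} + 24 A B C x^{2} + 12 A C^{2} x^{2} e^{2 y}
So the left-hand side equals
  12 A^{3} x^{8} + 24 A^{2} B x^{5} e^{- y} + 24 A^{2} C x^{5} e^{y} - 6 A^{2} x^{5} + 12 A B^{2} x^{2} e^{- 2 y} + 24 A B C x^{2} - \frac{A B x^{3} e^{- y}}{3} - 6 A B x^{2} e^{- y} + 12 A C^{2} x^{2} e^{2 y} + \frac{A C x^{3} e^{y}}{3} - 6 A C x^{2} e^{y} - \frac{B^{2} e^{- 2 y}}{3} + \frac{C^{2} e^{2 y}}{3}
This must equal f(x, y) identically; expanded, f = 96 x^{8} + 96 x^{5} e^{y} - 24 x^{5} - 288 x^{5} e^{- y} + \frac{2 x^{3} e^{y}}{3} + 2 x^{3} e^{- y} + 24 x^{2} e^{2 y} - 12 x^{2} e^{y} - 144 x^{2} + 36 x^{2} e^{- y} + 216 x^{2} e^{- 2 y} + \frac{e^{2 y}}{3} - 3 e^{- 2 y}.
Matching coefficients of the independent functions:
  [x^{2}]:  24 A B C = -144
  [x^{5}]:  - 6 A^{2} = -24
  [x^{8}]:  12 A^{3} = 96
  [x^{2} e^{- 2 y}]:  12 A B^{2} = 216
  [x^{2} e^{- y}]:  - 6 A B = 36
  [x^{2} e^{y}]:  - 6 A C = -12
  [x^{2} e^{2 y}]:  12 A C^{2} = 24
  [x^{3} e^{- y}]:  - \frac{A B}{3} = 2
  [x^{3} e^{y}]:  \frac{A C}{3} = \frac{2}{3}
  [x^{5} e^{- y}]:  24 A^{2} B = -288
  [x^{5} e^{y}]:  24 A^{2} C = 96
  [e^{- 2 y}]:  - \frac{B^{2}}{3} = -3
  [e^{2 y}]:  \frac{C^{2}}{3} = \frac{1}{3}
Solving: A = 2, B = -3, C = 1.
Check against the point condition:
  u(0, 0) = -2  ⟹  B + C = -2  ✓
Hence u(x, y) = 2 x^{3} + e^{y} - 3 e^{- y}.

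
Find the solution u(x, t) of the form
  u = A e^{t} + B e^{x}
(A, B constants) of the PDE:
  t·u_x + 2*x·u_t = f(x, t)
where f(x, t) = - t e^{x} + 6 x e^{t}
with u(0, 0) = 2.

Substitute the ansatz u = A e^{t} + B e^{x} into the left-hand side.
Derivatives of the ansatz:
  u_x = B e^{x}
  u_t = A e^{t}
Term by term:
  t·u_x = B t e^{x}
  2*x·u_t = 2 A x e^{t}
So the left-hand side equals
  2 A x e^{t} + B t e^{x}
This must equal f(x, t) = - t e^{x} + 6 x e^{t} identically.
Matching coefficients of the independent functions:
  [t e^{x}]:  B = -1
  [x e^{t}]:  2 A = 6
Solving: A = 3, B = -1.
Check against the point condition:
  u(0, 0) = 2  ⟹  A + B = 2  ✓
Hence u(x, t) = 3 e^{t} - e^{x}.

Answer: u(x, t) = 3 e^{t} - e^{x}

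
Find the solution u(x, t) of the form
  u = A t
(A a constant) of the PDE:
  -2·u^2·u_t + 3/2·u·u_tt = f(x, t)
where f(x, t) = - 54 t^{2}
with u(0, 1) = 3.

Substitute the ansatz u = A t into the left-hand side.
Derivatives of the ansatz:
  u_t = A
  u_tt = 0
Term by term:
  -2·u^2·u_t = - 2 A^{3} t^{2}
  3/2·u·u_tt = 0
So the left-hand side equals
  - 2 A^{3} t^{2}
This must equal f(x, t) = - 54 t^{2} identically.
Matching coefficients of the independent functions:
  [t^{2}]:  - 2 A^{3} = -54
Solving: A = 3.
Check against the point condition:
  u(0, 1) = 3  ⟹  A = 3  ✓
Hence u(x, t) = 3 t.

Answer: u(x, t) = 3 t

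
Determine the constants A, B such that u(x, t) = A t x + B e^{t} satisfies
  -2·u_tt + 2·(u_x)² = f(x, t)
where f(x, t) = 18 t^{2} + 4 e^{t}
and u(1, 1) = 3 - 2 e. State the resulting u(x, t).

Substitute the ansatz u = A t x + B e^{t} into the left-hand side.
Derivatives of the ansatz:
  u_tt = B e^{t}
  u_x = A t
Term by term:
  -2·u_tt = - 2 B e^{t}
  2·(u_x)² = 2 A^{2} t^{2}
So the left-hand side equals
  2 A^{2} t^{2} - 2 B e^{t}
This must equal f(x, t) = 18 t^{2} + 4 e^{t} identically.
Matching coefficients of the independent functions:
  [t^{2}]:  2 A^{2} = 18
  [e^{t}]:  - 2 B = 4
These equations allow (A, B) = (-3, -2) or (3, -2).
Impose the point condition(s):
  u(1, 1) = 3 - 2 e  ⟹  A + e B = 3 - 2 e
Only A = 3, B = -2 satisfies everything.
Hence u(x, t) = 3 t x - 2 e^{t}.

Answer: u(x, t) = 3 t x - 2 e^{t}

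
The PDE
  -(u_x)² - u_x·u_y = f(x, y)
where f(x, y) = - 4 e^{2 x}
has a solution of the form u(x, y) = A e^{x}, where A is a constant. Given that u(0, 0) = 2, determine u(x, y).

Substitute the ansatz u = A e^{x} into the left-hand side.
Derivatives of the ansatz:
  u_x = A e^{x}
  u_y = 0
Term by term:
  -(u_x)² = - A^{2} e^{2 x}
  -u_x·u_y = 0
So the left-hand side equals
  - A^{2} e^{2 x}
This must equal f(x, y) = - 4 e^{2 x} identically.
Matching coefficients of the independent functions:
  [e^{2 x}]:  - A^{2} = -4
These equations allow (A) = (-2) or (2).
Impose the point condition(s):
  u(0, 0) = 2  ⟹  A = 2
Only A = 2 satisfies everything.
Hence u(x, y) = 2 e^{x}.

Answer: u(x, y) = 2 e^{x}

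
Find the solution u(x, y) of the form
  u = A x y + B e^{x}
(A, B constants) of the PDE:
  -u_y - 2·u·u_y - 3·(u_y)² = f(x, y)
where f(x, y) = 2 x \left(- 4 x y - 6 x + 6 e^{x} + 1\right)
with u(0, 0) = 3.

Substitute the ansatz u = A x y + B e^{x} into the left-hand side.
Derivatives of the ansatz:
  u_y = A x
Term by term:
  -u_y = - A x
  -2·u·u_y = - 2 A^{2} x^{2} y - 2 A B x e^{x}
  -3·(u_y)² = - 3 A^{2} x^{2}
So the left-hand side equals
  - 2 A^{2} x^{2} y - 3 A^{2} x^{2} - 2 A B x e^{x} - A x
This must equal f(x, y) identically; expanded, f = - 8 x^{2} y - 12 x^{2} + 12 x e^{x} + 2 x.
Matching coefficients of the independent functions:
  [x]:  - A = 2
  [x^{2}]:  - 3 A^{2} = -12
  [x e^{x}]:  - 2 A B = 12
  [x^{2} y]:  - 2 A^{2} = -8
Solving: A = -2, B = 3.
Check against the point condition:
  u(0, 0) = 3  ⟹  B = 3  ✓
Hence u(x, y) = - 2 x y + 3 e^{x}.

Answer: u(x, y) = - 2 x y + 3 e^{x}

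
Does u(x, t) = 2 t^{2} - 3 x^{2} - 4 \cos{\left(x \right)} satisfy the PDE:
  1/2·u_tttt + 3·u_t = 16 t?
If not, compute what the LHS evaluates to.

Answer: No, the LHS evaluates to 12 t

Derivation:
Evaluate each term of the left-hand side for u = 2 t^{2} - 3 x^{2} - 4 \cos{\left(x \right)}.
Derivatives:
  u_tttt = 0
  u_t = 4 t
Terms:
  1/2·u_tttt = 0
  3·u_t = 12 t
Sum: LHS = 12 t
Given right-hand side: 16 t. Difference LHS − RHS = - 4 t ≠ 0, so u is not a solution.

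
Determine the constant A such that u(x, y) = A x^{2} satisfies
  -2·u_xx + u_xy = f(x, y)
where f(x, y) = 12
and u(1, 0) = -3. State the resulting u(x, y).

Substitute the ansatz u = A x^{2} into the left-hand side.
Derivatives of the ansatz:
  u_xx = 2 A
  u_xy = 0
Term by term:
  -2·u_xx = - 4 A
  u_xy = 0
So the left-hand side equals
  - 4 A
This must equal f(x, y) = 12 identically.
Matching coefficients of the independent functions:
  [constant term]:  - 4 A = 12
Solving: A = -3.
Check against the point condition:
  u(1, 0) = -3  ⟹  A = -3  ✓
Hence u(x, y) = - 3 x^{2}.

Answer: u(x, y) = - 3 x^{2}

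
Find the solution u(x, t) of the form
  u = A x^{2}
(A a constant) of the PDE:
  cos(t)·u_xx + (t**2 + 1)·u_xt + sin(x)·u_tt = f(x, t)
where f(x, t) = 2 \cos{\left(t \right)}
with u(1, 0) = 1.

Answer: u(x, t) = x^{2}

Derivation:
Substitute the ansatz u = A x^{2} into the left-hand side.
Derivatives of the ansatz:
  u_xx = 2 A
  u_xt = 0
  u_tt = 0
Term by term:
  cos(t)·u_xx = 2 A \cos{\left(t \right)}
  (t**2 + 1)·u_xt = 0
  sin(x)·u_tt = 0
So the left-hand side equals
  2 A \cos{\left(t \right)}
This must equal f(x, t) = 2 \cos{\left(t \right)} identically.
Matching coefficients of the independent functions:
  [\cos{\left(t \right)}]:  2 A = 2
Solving: A = 1.
Check against the point condition:
  u(1, 0) = 1  ⟹  A = 1  ✓
Hence u(x, t) = x^{2}.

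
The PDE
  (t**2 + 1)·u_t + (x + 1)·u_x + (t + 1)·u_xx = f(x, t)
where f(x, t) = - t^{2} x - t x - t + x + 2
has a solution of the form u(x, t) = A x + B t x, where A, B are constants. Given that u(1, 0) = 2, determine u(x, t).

Answer: u(x, t) = - t x + 2 x

Derivation:
Substitute the ansatz u = A x + B t x into the left-hand side.
Derivatives of the ansatz:
  u_t = B x
  u_x = A + B t
  u_xx = 0
Term by term:
  (t**2 + 1)·u_t = B t^{2} x + B x
  (x + 1)·u_x = A x + A + B t x + B t
  (t + 1)·u_xx = 0
So the left-hand side equals
  A x + A + B t^{2} x + B t x + B t + B x
This must equal f(x, t) = - t^{2} x - t x - t + x + 2 identically.
Matching coefficients of the independent functions:
  [constant term]:  A = 2
  [t, t x, t^{2} x]:  B = -1
  [x]:  A + B = 1
Solving: A = 2, B = -1.
Check against the point condition:
  u(1, 0) = 2  ⟹  A = 2  ✓
Hence u(x, t) = - t x + 2 x.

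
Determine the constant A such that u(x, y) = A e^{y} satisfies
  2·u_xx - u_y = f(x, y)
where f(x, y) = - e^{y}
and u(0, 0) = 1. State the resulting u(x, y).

Substitute the ansatz u = A e^{y} into the left-hand side.
Derivatives of the ansatz:
  u_xx = 0
  u_y = A e^{y}
Term by term:
  2·u_xx = 0
  -u_y = - A e^{y}
So the left-hand side equals
  - A e^{y}
This must equal f(x, y) = - e^{y} identically.
Matching coefficients of the independent functions:
  [e^{y}]:  - A = -1
Solving: A = 1.
Check against the point condition:
  u(0, 0) = 1  ⟹  A = 1  ✓
Hence u(x, y) = e^{y}.

Answer: u(x, y) = e^{y}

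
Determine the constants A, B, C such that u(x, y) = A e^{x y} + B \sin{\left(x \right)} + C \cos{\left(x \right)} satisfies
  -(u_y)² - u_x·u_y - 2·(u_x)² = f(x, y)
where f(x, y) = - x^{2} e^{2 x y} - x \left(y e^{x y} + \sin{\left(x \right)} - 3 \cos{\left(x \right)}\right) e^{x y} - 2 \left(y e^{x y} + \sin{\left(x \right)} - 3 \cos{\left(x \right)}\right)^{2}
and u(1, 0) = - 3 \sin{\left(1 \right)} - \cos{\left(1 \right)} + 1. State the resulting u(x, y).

Substitute the ansatz u = A e^{x y} + B \sin{\left(x \right)} + C \cos{\left(x \right)} into the left-hand side.
Derivatives of the ansatz:
  u_y = A x e^{x y}
  u_x = A y e^{x y} + B \cos{\left(x \right)} - C \sin{\left(x \right)}
Term by term:
  -(u_y)² = - A^{2} x^{2} e^{2 x y}
  -u_x·u_y = - A^{2} x y e^{2 x y} - A B x e^{x y} \cos{\left(x \right)} + A C x e^{x y} \sin{\left(x \right)}
  -2·(u_x)² = - 2 A^{2} y^{2} e^{2 x y} - 4 A B y e^{x y} \cos{\left(x \right)} + 4 A C y e^{x y} \sin{\left(x \right)} - 2 B^{2} \cos^{2}{\left(x \right)} + 4 B C \sin{\left(x \right)} \cos{\left(x \right)} - 2 C^{2} \sin^{2}{\left(x \right)}
So the left-hand side equals
  - A^{2} x^{2} e^{2 x y} - A^{2} x y e^{2 x y} - 2 A^{2} y^{2} e^{2 x y} - A B x e^{x y} \cos{\left(x \right)} - 4 A B y e^{x y} \cos{\left(x \right)} + A C x e^{x y} \sin{\left(x \right)} + 4 A C y e^{x y} \sin{\left(x \right)} - 2 B^{2} \cos^{2}{\left(x \right)} + 4 B C \sin{\left(x \right)} \cos{\left(x \right)} - 2 C^{2} \sin^{2}{\left(x \right)}
This must equal f(x, y) identically; expanded, f = - x^{2} e^{2 x y} - x y e^{2 x y} - x e^{x y} \sin{\left(x \right)} + 3 x e^{x y} \cos{\left(x \right)} - 2 y^{2} e^{2 x y} - 4 y e^{x y} \sin{\left(x \right)} + 12 y e^{x y} \cos{\left(x \right)} - 2 \sin^{2}{\left(x \right)} + 12 \sin{\left(x \right)} \cos{\left(x \right)} - 18 \cos^{2}{\left(x \right)}.
Matching coefficients of the independent functions:
  [x^{2} e^{2 x y}, x y e^{2 x y}]:  - A^{2} = -1
  [y^{2} e^{2 x y}]:  - 2 A^{2} = -2
  [\sin{\left(x \right)} \cos{\left(x \right)}]:  4 B C = 12
  [x e^{x y} \sin{\left(x \right)}]:  A C = -1
  [x e^{x y} \cos{\left(x \right)}]:  - A B = 3
  [y e^{x y} \sin{\left(x \right)}]:  4 A C = -4
  [y e^{x y} \cos{\left(x \right)}]:  - 4 A B = 12
  [\sin^{2}{\left(x \right)}]:  - 2 C^{2} = -2
  [\cos^{2}{\left(x \right)}]:  - 2 B^{2} = -18
These equations allow (A, B, C) = (-1, 3, 1) or (1, -3, -1).
Impose the point condition(s):
  u(1, 0) = - 3 \sin{\left(1 \right)} - \cos{\left(1 \right)} + 1  ⟹  A + B \sin{\left(1 \right)} + C \cos{\left(1 \right)} = - 3 \sin{\left(1 \right)} - \cos{\left(1 \right)} + 1
Only A = 1, B = -3, C = -1 satisfies everything.
Hence u(x, y) = e^{x y} - 3 \sin{\left(x \right)} - \cos{\left(x \right)}.

Answer: u(x, y) = e^{x y} - 3 \sin{\left(x \right)} - \cos{\left(x \right)}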